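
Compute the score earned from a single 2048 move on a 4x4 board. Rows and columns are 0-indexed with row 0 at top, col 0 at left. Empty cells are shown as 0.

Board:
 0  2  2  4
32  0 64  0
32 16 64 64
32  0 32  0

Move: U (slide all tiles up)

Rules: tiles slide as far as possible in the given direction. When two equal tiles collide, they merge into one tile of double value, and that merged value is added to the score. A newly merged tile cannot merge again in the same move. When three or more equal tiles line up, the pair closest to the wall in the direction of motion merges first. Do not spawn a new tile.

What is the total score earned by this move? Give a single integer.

Answer: 192

Derivation:
Slide up:
col 0: [0, 32, 32, 32] -> [64, 32, 0, 0]  score +64 (running 64)
col 1: [2, 0, 16, 0] -> [2, 16, 0, 0]  score +0 (running 64)
col 2: [2, 64, 64, 32] -> [2, 128, 32, 0]  score +128 (running 192)
col 3: [4, 0, 64, 0] -> [4, 64, 0, 0]  score +0 (running 192)
Board after move:
 64   2   2   4
 32  16 128  64
  0   0  32   0
  0   0   0   0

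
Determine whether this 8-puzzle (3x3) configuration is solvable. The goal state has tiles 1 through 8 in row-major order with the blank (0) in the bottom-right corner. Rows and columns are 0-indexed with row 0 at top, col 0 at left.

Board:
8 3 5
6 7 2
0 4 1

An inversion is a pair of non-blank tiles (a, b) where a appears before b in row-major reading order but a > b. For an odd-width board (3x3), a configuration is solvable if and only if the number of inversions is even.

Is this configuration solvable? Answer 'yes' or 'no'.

Answer: yes

Derivation:
Inversions (pairs i<j in row-major order where tile[i] > tile[j] > 0): 20
20 is even, so the puzzle is solvable.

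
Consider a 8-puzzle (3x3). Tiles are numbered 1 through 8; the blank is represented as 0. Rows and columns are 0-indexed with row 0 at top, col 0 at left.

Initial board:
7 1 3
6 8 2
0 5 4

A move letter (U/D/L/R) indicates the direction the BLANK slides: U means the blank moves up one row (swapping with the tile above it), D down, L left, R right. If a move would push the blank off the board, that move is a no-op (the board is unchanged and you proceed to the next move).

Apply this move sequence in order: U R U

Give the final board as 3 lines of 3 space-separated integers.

Answer: 7 0 3
8 1 2
6 5 4

Derivation:
After move 1 (U):
7 1 3
0 8 2
6 5 4

After move 2 (R):
7 1 3
8 0 2
6 5 4

After move 3 (U):
7 0 3
8 1 2
6 5 4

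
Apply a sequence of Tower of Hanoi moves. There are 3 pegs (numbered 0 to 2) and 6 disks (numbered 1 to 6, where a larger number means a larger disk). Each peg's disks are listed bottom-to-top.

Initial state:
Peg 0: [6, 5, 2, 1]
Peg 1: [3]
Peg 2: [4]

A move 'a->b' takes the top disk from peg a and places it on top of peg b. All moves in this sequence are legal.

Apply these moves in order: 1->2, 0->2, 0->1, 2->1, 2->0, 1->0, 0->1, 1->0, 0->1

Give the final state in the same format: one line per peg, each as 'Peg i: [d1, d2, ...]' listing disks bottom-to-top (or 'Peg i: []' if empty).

After move 1 (1->2):
Peg 0: [6, 5, 2, 1]
Peg 1: []
Peg 2: [4, 3]

After move 2 (0->2):
Peg 0: [6, 5, 2]
Peg 1: []
Peg 2: [4, 3, 1]

After move 3 (0->1):
Peg 0: [6, 5]
Peg 1: [2]
Peg 2: [4, 3, 1]

After move 4 (2->1):
Peg 0: [6, 5]
Peg 1: [2, 1]
Peg 2: [4, 3]

After move 5 (2->0):
Peg 0: [6, 5, 3]
Peg 1: [2, 1]
Peg 2: [4]

After move 6 (1->0):
Peg 0: [6, 5, 3, 1]
Peg 1: [2]
Peg 2: [4]

After move 7 (0->1):
Peg 0: [6, 5, 3]
Peg 1: [2, 1]
Peg 2: [4]

After move 8 (1->0):
Peg 0: [6, 5, 3, 1]
Peg 1: [2]
Peg 2: [4]

After move 9 (0->1):
Peg 0: [6, 5, 3]
Peg 1: [2, 1]
Peg 2: [4]

Answer: Peg 0: [6, 5, 3]
Peg 1: [2, 1]
Peg 2: [4]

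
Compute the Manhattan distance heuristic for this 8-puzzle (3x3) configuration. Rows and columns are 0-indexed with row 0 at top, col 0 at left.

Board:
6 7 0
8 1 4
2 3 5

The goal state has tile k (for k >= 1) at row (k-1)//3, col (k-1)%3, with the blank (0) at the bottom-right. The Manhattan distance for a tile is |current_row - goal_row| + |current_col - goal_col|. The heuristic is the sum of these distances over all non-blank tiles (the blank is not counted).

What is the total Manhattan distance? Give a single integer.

Tile 6: at (0,0), goal (1,2), distance |0-1|+|0-2| = 3
Tile 7: at (0,1), goal (2,0), distance |0-2|+|1-0| = 3
Tile 8: at (1,0), goal (2,1), distance |1-2|+|0-1| = 2
Tile 1: at (1,1), goal (0,0), distance |1-0|+|1-0| = 2
Tile 4: at (1,2), goal (1,0), distance |1-1|+|2-0| = 2
Tile 2: at (2,0), goal (0,1), distance |2-0|+|0-1| = 3
Tile 3: at (2,1), goal (0,2), distance |2-0|+|1-2| = 3
Tile 5: at (2,2), goal (1,1), distance |2-1|+|2-1| = 2
Sum: 3 + 3 + 2 + 2 + 2 + 3 + 3 + 2 = 20

Answer: 20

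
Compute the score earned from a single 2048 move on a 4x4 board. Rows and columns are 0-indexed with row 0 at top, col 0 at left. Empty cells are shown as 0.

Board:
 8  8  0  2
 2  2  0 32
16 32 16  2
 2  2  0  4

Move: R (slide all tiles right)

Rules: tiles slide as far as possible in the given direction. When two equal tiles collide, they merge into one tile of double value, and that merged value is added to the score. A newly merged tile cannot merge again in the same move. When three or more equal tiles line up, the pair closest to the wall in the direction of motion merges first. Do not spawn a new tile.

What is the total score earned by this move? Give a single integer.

Slide right:
row 0: [8, 8, 0, 2] -> [0, 0, 16, 2]  score +16 (running 16)
row 1: [2, 2, 0, 32] -> [0, 0, 4, 32]  score +4 (running 20)
row 2: [16, 32, 16, 2] -> [16, 32, 16, 2]  score +0 (running 20)
row 3: [2, 2, 0, 4] -> [0, 0, 4, 4]  score +4 (running 24)
Board after move:
 0  0 16  2
 0  0  4 32
16 32 16  2
 0  0  4  4

Answer: 24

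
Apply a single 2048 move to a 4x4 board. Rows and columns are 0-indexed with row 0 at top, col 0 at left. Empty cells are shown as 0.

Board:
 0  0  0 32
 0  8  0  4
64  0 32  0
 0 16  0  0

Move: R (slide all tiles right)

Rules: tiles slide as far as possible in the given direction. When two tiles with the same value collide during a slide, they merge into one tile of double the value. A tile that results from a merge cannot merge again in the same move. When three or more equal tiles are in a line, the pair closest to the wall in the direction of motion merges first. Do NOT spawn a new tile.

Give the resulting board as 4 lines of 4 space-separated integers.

Answer:  0  0  0 32
 0  0  8  4
 0  0 64 32
 0  0  0 16

Derivation:
Slide right:
row 0: [0, 0, 0, 32] -> [0, 0, 0, 32]
row 1: [0, 8, 0, 4] -> [0, 0, 8, 4]
row 2: [64, 0, 32, 0] -> [0, 0, 64, 32]
row 3: [0, 16, 0, 0] -> [0, 0, 0, 16]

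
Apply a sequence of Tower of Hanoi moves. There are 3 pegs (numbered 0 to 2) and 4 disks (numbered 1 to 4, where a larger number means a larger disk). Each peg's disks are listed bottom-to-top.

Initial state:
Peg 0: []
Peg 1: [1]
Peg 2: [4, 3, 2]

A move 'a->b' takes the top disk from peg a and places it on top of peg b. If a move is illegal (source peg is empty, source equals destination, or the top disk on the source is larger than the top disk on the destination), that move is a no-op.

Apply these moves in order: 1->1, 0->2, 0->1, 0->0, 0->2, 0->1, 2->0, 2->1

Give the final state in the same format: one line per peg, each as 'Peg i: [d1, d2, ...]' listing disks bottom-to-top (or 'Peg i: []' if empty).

Answer: Peg 0: [2]
Peg 1: [1]
Peg 2: [4, 3]

Derivation:
After move 1 (1->1):
Peg 0: []
Peg 1: [1]
Peg 2: [4, 3, 2]

After move 2 (0->2):
Peg 0: []
Peg 1: [1]
Peg 2: [4, 3, 2]

After move 3 (0->1):
Peg 0: []
Peg 1: [1]
Peg 2: [4, 3, 2]

After move 4 (0->0):
Peg 0: []
Peg 1: [1]
Peg 2: [4, 3, 2]

After move 5 (0->2):
Peg 0: []
Peg 1: [1]
Peg 2: [4, 3, 2]

After move 6 (0->1):
Peg 0: []
Peg 1: [1]
Peg 2: [4, 3, 2]

After move 7 (2->0):
Peg 0: [2]
Peg 1: [1]
Peg 2: [4, 3]

After move 8 (2->1):
Peg 0: [2]
Peg 1: [1]
Peg 2: [4, 3]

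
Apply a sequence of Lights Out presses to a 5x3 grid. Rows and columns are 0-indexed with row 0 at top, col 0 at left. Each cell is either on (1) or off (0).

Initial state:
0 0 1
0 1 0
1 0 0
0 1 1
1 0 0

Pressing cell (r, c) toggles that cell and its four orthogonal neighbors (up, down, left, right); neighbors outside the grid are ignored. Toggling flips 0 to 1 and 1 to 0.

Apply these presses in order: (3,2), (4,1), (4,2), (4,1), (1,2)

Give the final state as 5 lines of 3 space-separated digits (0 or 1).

After press 1 at (3,2):
0 0 1
0 1 0
1 0 1
0 0 0
1 0 1

After press 2 at (4,1):
0 0 1
0 1 0
1 0 1
0 1 0
0 1 0

After press 3 at (4,2):
0 0 1
0 1 0
1 0 1
0 1 1
0 0 1

After press 4 at (4,1):
0 0 1
0 1 0
1 0 1
0 0 1
1 1 0

After press 5 at (1,2):
0 0 0
0 0 1
1 0 0
0 0 1
1 1 0

Answer: 0 0 0
0 0 1
1 0 0
0 0 1
1 1 0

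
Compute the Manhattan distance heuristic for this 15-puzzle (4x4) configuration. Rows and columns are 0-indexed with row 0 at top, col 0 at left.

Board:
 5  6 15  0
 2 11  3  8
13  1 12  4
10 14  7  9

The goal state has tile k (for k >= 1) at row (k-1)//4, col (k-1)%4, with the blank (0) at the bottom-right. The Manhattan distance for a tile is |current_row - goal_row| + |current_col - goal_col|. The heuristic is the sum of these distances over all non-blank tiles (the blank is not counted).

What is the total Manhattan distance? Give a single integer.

Answer: 25

Derivation:
Tile 5: (0,0)->(1,0) = 1
Tile 6: (0,1)->(1,1) = 1
Tile 15: (0,2)->(3,2) = 3
Tile 2: (1,0)->(0,1) = 2
Tile 11: (1,1)->(2,2) = 2
Tile 3: (1,2)->(0,2) = 1
Tile 8: (1,3)->(1,3) = 0
Tile 13: (2,0)->(3,0) = 1
Tile 1: (2,1)->(0,0) = 3
Tile 12: (2,2)->(2,3) = 1
Tile 4: (2,3)->(0,3) = 2
Tile 10: (3,0)->(2,1) = 2
Tile 14: (3,1)->(3,1) = 0
Tile 7: (3,2)->(1,2) = 2
Tile 9: (3,3)->(2,0) = 4
Sum: 1 + 1 + 3 + 2 + 2 + 1 + 0 + 1 + 3 + 1 + 2 + 2 + 0 + 2 + 4 = 25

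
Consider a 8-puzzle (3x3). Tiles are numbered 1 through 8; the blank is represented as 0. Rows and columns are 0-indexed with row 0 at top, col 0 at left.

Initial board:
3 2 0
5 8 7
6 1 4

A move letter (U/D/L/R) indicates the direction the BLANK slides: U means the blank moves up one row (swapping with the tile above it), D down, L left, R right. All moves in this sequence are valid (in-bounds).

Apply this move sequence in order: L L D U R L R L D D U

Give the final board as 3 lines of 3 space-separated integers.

After move 1 (L):
3 0 2
5 8 7
6 1 4

After move 2 (L):
0 3 2
5 8 7
6 1 4

After move 3 (D):
5 3 2
0 8 7
6 1 4

After move 4 (U):
0 3 2
5 8 7
6 1 4

After move 5 (R):
3 0 2
5 8 7
6 1 4

After move 6 (L):
0 3 2
5 8 7
6 1 4

After move 7 (R):
3 0 2
5 8 7
6 1 4

After move 8 (L):
0 3 2
5 8 7
6 1 4

After move 9 (D):
5 3 2
0 8 7
6 1 4

After move 10 (D):
5 3 2
6 8 7
0 1 4

After move 11 (U):
5 3 2
0 8 7
6 1 4

Answer: 5 3 2
0 8 7
6 1 4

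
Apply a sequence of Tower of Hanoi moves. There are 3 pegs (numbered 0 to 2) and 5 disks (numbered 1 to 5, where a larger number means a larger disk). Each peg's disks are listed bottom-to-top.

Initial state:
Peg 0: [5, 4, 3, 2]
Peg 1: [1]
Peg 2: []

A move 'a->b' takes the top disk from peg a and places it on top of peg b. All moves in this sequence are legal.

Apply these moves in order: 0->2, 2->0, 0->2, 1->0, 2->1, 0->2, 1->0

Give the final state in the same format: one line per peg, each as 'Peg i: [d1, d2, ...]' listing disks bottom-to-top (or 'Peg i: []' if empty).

Answer: Peg 0: [5, 4, 3, 2]
Peg 1: []
Peg 2: [1]

Derivation:
After move 1 (0->2):
Peg 0: [5, 4, 3]
Peg 1: [1]
Peg 2: [2]

After move 2 (2->0):
Peg 0: [5, 4, 3, 2]
Peg 1: [1]
Peg 2: []

After move 3 (0->2):
Peg 0: [5, 4, 3]
Peg 1: [1]
Peg 2: [2]

After move 4 (1->0):
Peg 0: [5, 4, 3, 1]
Peg 1: []
Peg 2: [2]

After move 5 (2->1):
Peg 0: [5, 4, 3, 1]
Peg 1: [2]
Peg 2: []

After move 6 (0->2):
Peg 0: [5, 4, 3]
Peg 1: [2]
Peg 2: [1]

After move 7 (1->0):
Peg 0: [5, 4, 3, 2]
Peg 1: []
Peg 2: [1]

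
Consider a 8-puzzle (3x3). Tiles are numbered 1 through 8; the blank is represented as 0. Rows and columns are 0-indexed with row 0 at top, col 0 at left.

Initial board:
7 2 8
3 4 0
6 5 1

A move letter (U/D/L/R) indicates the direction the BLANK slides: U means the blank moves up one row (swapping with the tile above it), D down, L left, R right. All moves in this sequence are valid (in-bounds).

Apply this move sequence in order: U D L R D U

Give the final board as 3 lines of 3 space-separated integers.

After move 1 (U):
7 2 0
3 4 8
6 5 1

After move 2 (D):
7 2 8
3 4 0
6 5 1

After move 3 (L):
7 2 8
3 0 4
6 5 1

After move 4 (R):
7 2 8
3 4 0
6 5 1

After move 5 (D):
7 2 8
3 4 1
6 5 0

After move 6 (U):
7 2 8
3 4 0
6 5 1

Answer: 7 2 8
3 4 0
6 5 1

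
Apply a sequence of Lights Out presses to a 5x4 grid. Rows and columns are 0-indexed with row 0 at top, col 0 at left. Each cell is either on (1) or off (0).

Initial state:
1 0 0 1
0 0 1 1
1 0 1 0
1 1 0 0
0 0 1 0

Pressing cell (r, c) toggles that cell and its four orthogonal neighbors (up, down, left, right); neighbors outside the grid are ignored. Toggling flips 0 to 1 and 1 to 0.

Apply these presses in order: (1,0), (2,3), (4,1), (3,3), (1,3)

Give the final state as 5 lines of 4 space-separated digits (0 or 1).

After press 1 at (1,0):
0 0 0 1
1 1 1 1
0 0 1 0
1 1 0 0
0 0 1 0

After press 2 at (2,3):
0 0 0 1
1 1 1 0
0 0 0 1
1 1 0 1
0 0 1 0

After press 3 at (4,1):
0 0 0 1
1 1 1 0
0 0 0 1
1 0 0 1
1 1 0 0

After press 4 at (3,3):
0 0 0 1
1 1 1 0
0 0 0 0
1 0 1 0
1 1 0 1

After press 5 at (1,3):
0 0 0 0
1 1 0 1
0 0 0 1
1 0 1 0
1 1 0 1

Answer: 0 0 0 0
1 1 0 1
0 0 0 1
1 0 1 0
1 1 0 1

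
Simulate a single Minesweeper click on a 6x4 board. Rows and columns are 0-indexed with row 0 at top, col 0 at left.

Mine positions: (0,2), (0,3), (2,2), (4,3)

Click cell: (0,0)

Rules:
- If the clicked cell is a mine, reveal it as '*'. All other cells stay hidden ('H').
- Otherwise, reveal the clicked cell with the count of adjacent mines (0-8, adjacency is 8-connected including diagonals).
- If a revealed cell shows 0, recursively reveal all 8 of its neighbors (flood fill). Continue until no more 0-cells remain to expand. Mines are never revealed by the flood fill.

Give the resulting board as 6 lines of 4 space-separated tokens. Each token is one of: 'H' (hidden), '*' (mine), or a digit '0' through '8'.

0 1 H H
0 2 H H
0 1 H H
0 1 2 H
0 0 1 H
0 0 1 H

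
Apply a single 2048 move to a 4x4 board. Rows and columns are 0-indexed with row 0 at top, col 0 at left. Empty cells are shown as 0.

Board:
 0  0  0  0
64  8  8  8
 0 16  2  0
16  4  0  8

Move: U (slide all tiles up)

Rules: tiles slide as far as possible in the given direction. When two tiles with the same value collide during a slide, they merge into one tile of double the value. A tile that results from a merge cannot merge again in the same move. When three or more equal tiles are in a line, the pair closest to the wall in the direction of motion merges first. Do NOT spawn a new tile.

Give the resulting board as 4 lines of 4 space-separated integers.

Answer: 64  8  8 16
16 16  2  0
 0  4  0  0
 0  0  0  0

Derivation:
Slide up:
col 0: [0, 64, 0, 16] -> [64, 16, 0, 0]
col 1: [0, 8, 16, 4] -> [8, 16, 4, 0]
col 2: [0, 8, 2, 0] -> [8, 2, 0, 0]
col 3: [0, 8, 0, 8] -> [16, 0, 0, 0]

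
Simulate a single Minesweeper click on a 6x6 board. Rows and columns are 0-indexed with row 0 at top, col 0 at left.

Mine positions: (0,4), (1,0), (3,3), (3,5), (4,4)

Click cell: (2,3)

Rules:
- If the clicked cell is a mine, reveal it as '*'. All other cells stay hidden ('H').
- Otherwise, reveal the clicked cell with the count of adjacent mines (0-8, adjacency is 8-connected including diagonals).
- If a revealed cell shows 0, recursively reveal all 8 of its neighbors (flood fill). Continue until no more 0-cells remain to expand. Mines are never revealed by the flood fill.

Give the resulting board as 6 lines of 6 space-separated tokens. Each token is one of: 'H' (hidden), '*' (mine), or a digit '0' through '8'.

H H H H H H
H H H H H H
H H H 1 H H
H H H H H H
H H H H H H
H H H H H H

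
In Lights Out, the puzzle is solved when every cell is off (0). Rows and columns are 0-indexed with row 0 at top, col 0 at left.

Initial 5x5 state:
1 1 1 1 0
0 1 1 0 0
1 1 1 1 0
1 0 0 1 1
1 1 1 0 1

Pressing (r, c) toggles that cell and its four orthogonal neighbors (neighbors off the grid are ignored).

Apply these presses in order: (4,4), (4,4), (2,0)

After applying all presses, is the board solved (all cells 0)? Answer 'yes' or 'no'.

After press 1 at (4,4):
1 1 1 1 0
0 1 1 0 0
1 1 1 1 0
1 0 0 1 0
1 1 1 1 0

After press 2 at (4,4):
1 1 1 1 0
0 1 1 0 0
1 1 1 1 0
1 0 0 1 1
1 1 1 0 1

After press 3 at (2,0):
1 1 1 1 0
1 1 1 0 0
0 0 1 1 0
0 0 0 1 1
1 1 1 0 1

Lights still on: 15

Answer: no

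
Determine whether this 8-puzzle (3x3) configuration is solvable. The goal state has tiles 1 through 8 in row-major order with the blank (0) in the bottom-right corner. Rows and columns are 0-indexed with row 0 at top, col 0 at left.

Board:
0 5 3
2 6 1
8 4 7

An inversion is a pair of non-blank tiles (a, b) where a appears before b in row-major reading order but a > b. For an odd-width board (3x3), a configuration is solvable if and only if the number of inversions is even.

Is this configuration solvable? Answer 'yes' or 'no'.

Answer: no

Derivation:
Inversions (pairs i<j in row-major order where tile[i] > tile[j] > 0): 11
11 is odd, so the puzzle is not solvable.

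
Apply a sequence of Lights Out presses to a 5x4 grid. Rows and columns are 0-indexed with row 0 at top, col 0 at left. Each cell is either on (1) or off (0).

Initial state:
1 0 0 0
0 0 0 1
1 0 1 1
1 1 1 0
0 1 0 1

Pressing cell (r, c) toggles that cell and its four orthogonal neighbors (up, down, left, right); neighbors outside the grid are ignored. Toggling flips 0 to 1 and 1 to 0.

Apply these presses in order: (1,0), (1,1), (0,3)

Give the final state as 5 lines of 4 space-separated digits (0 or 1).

After press 1 at (1,0):
0 0 0 0
1 1 0 1
0 0 1 1
1 1 1 0
0 1 0 1

After press 2 at (1,1):
0 1 0 0
0 0 1 1
0 1 1 1
1 1 1 0
0 1 0 1

After press 3 at (0,3):
0 1 1 1
0 0 1 0
0 1 1 1
1 1 1 0
0 1 0 1

Answer: 0 1 1 1
0 0 1 0
0 1 1 1
1 1 1 0
0 1 0 1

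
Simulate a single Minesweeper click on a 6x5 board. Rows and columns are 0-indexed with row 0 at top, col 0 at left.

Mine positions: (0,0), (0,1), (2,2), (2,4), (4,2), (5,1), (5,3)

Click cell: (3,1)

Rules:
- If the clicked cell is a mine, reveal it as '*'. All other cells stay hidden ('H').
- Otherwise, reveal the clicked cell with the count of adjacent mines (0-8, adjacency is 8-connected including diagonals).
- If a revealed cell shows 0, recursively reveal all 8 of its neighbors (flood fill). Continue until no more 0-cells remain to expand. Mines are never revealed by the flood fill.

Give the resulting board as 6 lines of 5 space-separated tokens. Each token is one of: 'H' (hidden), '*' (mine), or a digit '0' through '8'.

H H H H H
H H H H H
H H H H H
H 2 H H H
H H H H H
H H H H H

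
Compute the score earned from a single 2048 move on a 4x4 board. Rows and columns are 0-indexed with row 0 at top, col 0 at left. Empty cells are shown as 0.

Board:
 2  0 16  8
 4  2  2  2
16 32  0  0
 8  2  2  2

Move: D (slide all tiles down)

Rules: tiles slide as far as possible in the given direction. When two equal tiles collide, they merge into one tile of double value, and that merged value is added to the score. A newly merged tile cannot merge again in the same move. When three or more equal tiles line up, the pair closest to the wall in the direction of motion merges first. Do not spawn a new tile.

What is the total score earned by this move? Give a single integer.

Slide down:
col 0: [2, 4, 16, 8] -> [2, 4, 16, 8]  score +0 (running 0)
col 1: [0, 2, 32, 2] -> [0, 2, 32, 2]  score +0 (running 0)
col 2: [16, 2, 0, 2] -> [0, 0, 16, 4]  score +4 (running 4)
col 3: [8, 2, 0, 2] -> [0, 0, 8, 4]  score +4 (running 8)
Board after move:
 2  0  0  0
 4  2  0  0
16 32 16  8
 8  2  4  4

Answer: 8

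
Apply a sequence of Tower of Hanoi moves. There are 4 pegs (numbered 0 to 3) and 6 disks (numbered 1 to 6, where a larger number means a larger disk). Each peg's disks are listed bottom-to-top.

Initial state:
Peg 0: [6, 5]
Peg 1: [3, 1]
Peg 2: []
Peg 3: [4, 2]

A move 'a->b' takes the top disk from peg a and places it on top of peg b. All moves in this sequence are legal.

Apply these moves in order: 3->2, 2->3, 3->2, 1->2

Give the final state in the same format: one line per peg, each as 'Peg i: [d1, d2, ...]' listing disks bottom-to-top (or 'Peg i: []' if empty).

After move 1 (3->2):
Peg 0: [6, 5]
Peg 1: [3, 1]
Peg 2: [2]
Peg 3: [4]

After move 2 (2->3):
Peg 0: [6, 5]
Peg 1: [3, 1]
Peg 2: []
Peg 3: [4, 2]

After move 3 (3->2):
Peg 0: [6, 5]
Peg 1: [3, 1]
Peg 2: [2]
Peg 3: [4]

After move 4 (1->2):
Peg 0: [6, 5]
Peg 1: [3]
Peg 2: [2, 1]
Peg 3: [4]

Answer: Peg 0: [6, 5]
Peg 1: [3]
Peg 2: [2, 1]
Peg 3: [4]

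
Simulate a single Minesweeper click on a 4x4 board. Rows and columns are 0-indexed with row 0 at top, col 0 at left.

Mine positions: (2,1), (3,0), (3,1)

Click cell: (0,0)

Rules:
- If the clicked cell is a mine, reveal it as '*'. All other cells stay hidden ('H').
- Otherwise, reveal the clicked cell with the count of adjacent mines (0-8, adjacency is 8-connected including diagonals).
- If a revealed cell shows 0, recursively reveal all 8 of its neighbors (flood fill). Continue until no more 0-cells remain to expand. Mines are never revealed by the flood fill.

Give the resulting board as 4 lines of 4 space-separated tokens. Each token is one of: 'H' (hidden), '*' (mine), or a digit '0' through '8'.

0 0 0 0
1 1 1 0
H H 2 0
H H 2 0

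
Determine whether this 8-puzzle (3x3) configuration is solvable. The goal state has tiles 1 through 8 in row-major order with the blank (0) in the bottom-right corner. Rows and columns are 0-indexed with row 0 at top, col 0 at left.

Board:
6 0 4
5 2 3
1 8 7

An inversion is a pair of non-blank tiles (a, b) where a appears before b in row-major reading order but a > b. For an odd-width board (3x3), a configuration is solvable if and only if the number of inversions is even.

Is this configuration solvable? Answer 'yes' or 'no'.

Inversions (pairs i<j in row-major order where tile[i] > tile[j] > 0): 14
14 is even, so the puzzle is solvable.

Answer: yes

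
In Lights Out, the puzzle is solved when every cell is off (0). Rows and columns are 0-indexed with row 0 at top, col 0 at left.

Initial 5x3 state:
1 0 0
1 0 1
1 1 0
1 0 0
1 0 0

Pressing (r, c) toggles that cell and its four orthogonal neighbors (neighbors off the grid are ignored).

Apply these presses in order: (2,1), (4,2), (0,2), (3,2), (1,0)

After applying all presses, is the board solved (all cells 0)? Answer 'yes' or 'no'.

Answer: no

Derivation:
After press 1 at (2,1):
1 0 0
1 1 1
0 0 1
1 1 0
1 0 0

After press 2 at (4,2):
1 0 0
1 1 1
0 0 1
1 1 1
1 1 1

After press 3 at (0,2):
1 1 1
1 1 0
0 0 1
1 1 1
1 1 1

After press 4 at (3,2):
1 1 1
1 1 0
0 0 0
1 0 0
1 1 0

After press 5 at (1,0):
0 1 1
0 0 0
1 0 0
1 0 0
1 1 0

Lights still on: 6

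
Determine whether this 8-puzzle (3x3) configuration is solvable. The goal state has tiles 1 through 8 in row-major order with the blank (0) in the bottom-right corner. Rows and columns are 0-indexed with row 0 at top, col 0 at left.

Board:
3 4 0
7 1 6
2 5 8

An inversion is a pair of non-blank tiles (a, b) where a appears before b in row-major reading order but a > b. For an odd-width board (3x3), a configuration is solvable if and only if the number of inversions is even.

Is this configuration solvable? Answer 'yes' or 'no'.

Answer: yes

Derivation:
Inversions (pairs i<j in row-major order where tile[i] > tile[j] > 0): 10
10 is even, so the puzzle is solvable.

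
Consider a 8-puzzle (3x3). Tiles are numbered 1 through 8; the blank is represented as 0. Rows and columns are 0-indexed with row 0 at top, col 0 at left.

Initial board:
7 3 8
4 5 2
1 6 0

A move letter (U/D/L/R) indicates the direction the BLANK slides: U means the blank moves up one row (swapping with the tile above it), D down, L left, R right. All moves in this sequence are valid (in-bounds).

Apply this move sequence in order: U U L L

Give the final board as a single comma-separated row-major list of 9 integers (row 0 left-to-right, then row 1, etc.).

After move 1 (U):
7 3 8
4 5 0
1 6 2

After move 2 (U):
7 3 0
4 5 8
1 6 2

After move 3 (L):
7 0 3
4 5 8
1 6 2

After move 4 (L):
0 7 3
4 5 8
1 6 2

Answer: 0, 7, 3, 4, 5, 8, 1, 6, 2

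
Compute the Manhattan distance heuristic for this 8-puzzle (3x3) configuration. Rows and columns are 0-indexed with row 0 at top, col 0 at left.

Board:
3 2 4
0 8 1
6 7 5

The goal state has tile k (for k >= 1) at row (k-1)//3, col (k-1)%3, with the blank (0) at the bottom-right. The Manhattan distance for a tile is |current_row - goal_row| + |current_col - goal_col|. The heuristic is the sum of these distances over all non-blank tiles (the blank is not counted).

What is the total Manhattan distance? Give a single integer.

Tile 3: at (0,0), goal (0,2), distance |0-0|+|0-2| = 2
Tile 2: at (0,1), goal (0,1), distance |0-0|+|1-1| = 0
Tile 4: at (0,2), goal (1,0), distance |0-1|+|2-0| = 3
Tile 8: at (1,1), goal (2,1), distance |1-2|+|1-1| = 1
Tile 1: at (1,2), goal (0,0), distance |1-0|+|2-0| = 3
Tile 6: at (2,0), goal (1,2), distance |2-1|+|0-2| = 3
Tile 7: at (2,1), goal (2,0), distance |2-2|+|1-0| = 1
Tile 5: at (2,2), goal (1,1), distance |2-1|+|2-1| = 2
Sum: 2 + 0 + 3 + 1 + 3 + 3 + 1 + 2 = 15

Answer: 15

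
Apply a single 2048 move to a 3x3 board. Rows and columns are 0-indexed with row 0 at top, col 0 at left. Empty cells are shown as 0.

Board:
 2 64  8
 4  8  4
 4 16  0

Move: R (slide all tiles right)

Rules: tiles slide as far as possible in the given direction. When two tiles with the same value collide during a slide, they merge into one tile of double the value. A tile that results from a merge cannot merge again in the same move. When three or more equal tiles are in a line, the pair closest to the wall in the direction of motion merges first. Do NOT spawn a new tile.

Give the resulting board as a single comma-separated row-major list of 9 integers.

Slide right:
row 0: [2, 64, 8] -> [2, 64, 8]
row 1: [4, 8, 4] -> [4, 8, 4]
row 2: [4, 16, 0] -> [0, 4, 16]

Answer: 2, 64, 8, 4, 8, 4, 0, 4, 16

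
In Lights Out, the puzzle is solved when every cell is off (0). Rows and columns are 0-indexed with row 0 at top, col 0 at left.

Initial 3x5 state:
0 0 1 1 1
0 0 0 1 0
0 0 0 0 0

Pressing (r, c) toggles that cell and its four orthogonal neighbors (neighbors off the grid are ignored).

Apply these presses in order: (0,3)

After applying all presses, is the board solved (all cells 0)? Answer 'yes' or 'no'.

After press 1 at (0,3):
0 0 0 0 0
0 0 0 0 0
0 0 0 0 0

Lights still on: 0

Answer: yes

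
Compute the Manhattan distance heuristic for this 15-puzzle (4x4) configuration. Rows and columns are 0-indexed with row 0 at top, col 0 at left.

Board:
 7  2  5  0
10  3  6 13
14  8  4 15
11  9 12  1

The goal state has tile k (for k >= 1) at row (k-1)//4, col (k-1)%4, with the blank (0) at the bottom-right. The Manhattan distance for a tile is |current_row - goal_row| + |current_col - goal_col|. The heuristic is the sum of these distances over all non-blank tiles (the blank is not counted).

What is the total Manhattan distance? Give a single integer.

Answer: 39

Derivation:
Tile 7: at (0,0), goal (1,2), distance |0-1|+|0-2| = 3
Tile 2: at (0,1), goal (0,1), distance |0-0|+|1-1| = 0
Tile 5: at (0,2), goal (1,0), distance |0-1|+|2-0| = 3
Tile 10: at (1,0), goal (2,1), distance |1-2|+|0-1| = 2
Tile 3: at (1,1), goal (0,2), distance |1-0|+|1-2| = 2
Tile 6: at (1,2), goal (1,1), distance |1-1|+|2-1| = 1
Tile 13: at (1,3), goal (3,0), distance |1-3|+|3-0| = 5
Tile 14: at (2,0), goal (3,1), distance |2-3|+|0-1| = 2
Tile 8: at (2,1), goal (1,3), distance |2-1|+|1-3| = 3
Tile 4: at (2,2), goal (0,3), distance |2-0|+|2-3| = 3
Tile 15: at (2,3), goal (3,2), distance |2-3|+|3-2| = 2
Tile 11: at (3,0), goal (2,2), distance |3-2|+|0-2| = 3
Tile 9: at (3,1), goal (2,0), distance |3-2|+|1-0| = 2
Tile 12: at (3,2), goal (2,3), distance |3-2|+|2-3| = 2
Tile 1: at (3,3), goal (0,0), distance |3-0|+|3-0| = 6
Sum: 3 + 0 + 3 + 2 + 2 + 1 + 5 + 2 + 3 + 3 + 2 + 3 + 2 + 2 + 6 = 39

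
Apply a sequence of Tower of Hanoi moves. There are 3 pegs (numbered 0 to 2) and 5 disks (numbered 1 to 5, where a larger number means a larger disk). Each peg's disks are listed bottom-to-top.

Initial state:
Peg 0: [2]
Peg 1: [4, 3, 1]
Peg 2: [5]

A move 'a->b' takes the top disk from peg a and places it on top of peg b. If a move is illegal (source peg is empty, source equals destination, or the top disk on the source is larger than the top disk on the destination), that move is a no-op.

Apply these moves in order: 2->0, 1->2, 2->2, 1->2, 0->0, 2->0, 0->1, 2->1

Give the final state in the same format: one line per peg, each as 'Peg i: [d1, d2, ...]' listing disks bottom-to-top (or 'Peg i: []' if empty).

After move 1 (2->0):
Peg 0: [2]
Peg 1: [4, 3, 1]
Peg 2: [5]

After move 2 (1->2):
Peg 0: [2]
Peg 1: [4, 3]
Peg 2: [5, 1]

After move 3 (2->2):
Peg 0: [2]
Peg 1: [4, 3]
Peg 2: [5, 1]

After move 4 (1->2):
Peg 0: [2]
Peg 1: [4, 3]
Peg 2: [5, 1]

After move 5 (0->0):
Peg 0: [2]
Peg 1: [4, 3]
Peg 2: [5, 1]

After move 6 (2->0):
Peg 0: [2, 1]
Peg 1: [4, 3]
Peg 2: [5]

After move 7 (0->1):
Peg 0: [2]
Peg 1: [4, 3, 1]
Peg 2: [5]

After move 8 (2->1):
Peg 0: [2]
Peg 1: [4, 3, 1]
Peg 2: [5]

Answer: Peg 0: [2]
Peg 1: [4, 3, 1]
Peg 2: [5]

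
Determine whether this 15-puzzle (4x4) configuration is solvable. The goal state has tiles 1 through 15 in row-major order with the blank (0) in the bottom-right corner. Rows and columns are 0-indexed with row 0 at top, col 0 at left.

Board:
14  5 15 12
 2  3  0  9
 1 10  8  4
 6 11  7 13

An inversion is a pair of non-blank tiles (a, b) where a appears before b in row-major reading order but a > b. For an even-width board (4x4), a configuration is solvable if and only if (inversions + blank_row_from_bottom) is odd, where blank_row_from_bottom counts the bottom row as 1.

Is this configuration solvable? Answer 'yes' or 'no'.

Inversions: 54
Blank is in row 1 (0-indexed from top), which is row 3 counting from the bottom (bottom = 1).
54 + 3 = 57, which is odd, so the puzzle is solvable.

Answer: yes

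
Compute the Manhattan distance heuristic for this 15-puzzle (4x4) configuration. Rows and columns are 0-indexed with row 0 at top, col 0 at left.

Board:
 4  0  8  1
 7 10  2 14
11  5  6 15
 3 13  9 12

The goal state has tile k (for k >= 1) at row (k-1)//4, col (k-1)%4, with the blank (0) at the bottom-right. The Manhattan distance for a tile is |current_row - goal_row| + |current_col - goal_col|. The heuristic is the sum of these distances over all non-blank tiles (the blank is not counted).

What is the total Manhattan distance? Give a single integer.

Tile 4: at (0,0), goal (0,3), distance |0-0|+|0-3| = 3
Tile 8: at (0,2), goal (1,3), distance |0-1|+|2-3| = 2
Tile 1: at (0,3), goal (0,0), distance |0-0|+|3-0| = 3
Tile 7: at (1,0), goal (1,2), distance |1-1|+|0-2| = 2
Tile 10: at (1,1), goal (2,1), distance |1-2|+|1-1| = 1
Tile 2: at (1,2), goal (0,1), distance |1-0|+|2-1| = 2
Tile 14: at (1,3), goal (3,1), distance |1-3|+|3-1| = 4
Tile 11: at (2,0), goal (2,2), distance |2-2|+|0-2| = 2
Tile 5: at (2,1), goal (1,0), distance |2-1|+|1-0| = 2
Tile 6: at (2,2), goal (1,1), distance |2-1|+|2-1| = 2
Tile 15: at (2,3), goal (3,2), distance |2-3|+|3-2| = 2
Tile 3: at (3,0), goal (0,2), distance |3-0|+|0-2| = 5
Tile 13: at (3,1), goal (3,0), distance |3-3|+|1-0| = 1
Tile 9: at (3,2), goal (2,0), distance |3-2|+|2-0| = 3
Tile 12: at (3,3), goal (2,3), distance |3-2|+|3-3| = 1
Sum: 3 + 2 + 3 + 2 + 1 + 2 + 4 + 2 + 2 + 2 + 2 + 5 + 1 + 3 + 1 = 35

Answer: 35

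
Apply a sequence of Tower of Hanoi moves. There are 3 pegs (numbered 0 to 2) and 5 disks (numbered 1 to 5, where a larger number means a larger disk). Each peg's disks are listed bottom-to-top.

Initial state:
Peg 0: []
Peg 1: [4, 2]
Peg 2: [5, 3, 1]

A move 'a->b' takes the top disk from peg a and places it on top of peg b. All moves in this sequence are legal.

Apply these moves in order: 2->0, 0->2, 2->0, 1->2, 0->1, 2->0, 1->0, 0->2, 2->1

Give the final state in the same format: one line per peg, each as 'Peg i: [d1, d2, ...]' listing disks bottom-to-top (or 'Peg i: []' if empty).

After move 1 (2->0):
Peg 0: [1]
Peg 1: [4, 2]
Peg 2: [5, 3]

After move 2 (0->2):
Peg 0: []
Peg 1: [4, 2]
Peg 2: [5, 3, 1]

After move 3 (2->0):
Peg 0: [1]
Peg 1: [4, 2]
Peg 2: [5, 3]

After move 4 (1->2):
Peg 0: [1]
Peg 1: [4]
Peg 2: [5, 3, 2]

After move 5 (0->1):
Peg 0: []
Peg 1: [4, 1]
Peg 2: [5, 3, 2]

After move 6 (2->0):
Peg 0: [2]
Peg 1: [4, 1]
Peg 2: [5, 3]

After move 7 (1->0):
Peg 0: [2, 1]
Peg 1: [4]
Peg 2: [5, 3]

After move 8 (0->2):
Peg 0: [2]
Peg 1: [4]
Peg 2: [5, 3, 1]

After move 9 (2->1):
Peg 0: [2]
Peg 1: [4, 1]
Peg 2: [5, 3]

Answer: Peg 0: [2]
Peg 1: [4, 1]
Peg 2: [5, 3]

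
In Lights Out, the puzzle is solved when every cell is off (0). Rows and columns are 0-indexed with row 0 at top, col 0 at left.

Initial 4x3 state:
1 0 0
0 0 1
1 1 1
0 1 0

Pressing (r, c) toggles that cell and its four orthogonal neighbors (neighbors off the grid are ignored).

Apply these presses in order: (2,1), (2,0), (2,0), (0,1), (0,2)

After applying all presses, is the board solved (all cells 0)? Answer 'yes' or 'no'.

After press 1 at (2,1):
1 0 0
0 1 1
0 0 0
0 0 0

After press 2 at (2,0):
1 0 0
1 1 1
1 1 0
1 0 0

After press 3 at (2,0):
1 0 0
0 1 1
0 0 0
0 0 0

After press 4 at (0,1):
0 1 1
0 0 1
0 0 0
0 0 0

After press 5 at (0,2):
0 0 0
0 0 0
0 0 0
0 0 0

Lights still on: 0

Answer: yes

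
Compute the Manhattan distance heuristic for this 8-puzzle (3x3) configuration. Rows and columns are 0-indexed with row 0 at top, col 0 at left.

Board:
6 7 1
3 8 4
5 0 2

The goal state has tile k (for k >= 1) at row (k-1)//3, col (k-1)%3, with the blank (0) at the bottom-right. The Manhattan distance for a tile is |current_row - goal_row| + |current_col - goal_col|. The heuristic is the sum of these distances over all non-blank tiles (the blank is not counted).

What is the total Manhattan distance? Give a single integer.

Tile 6: at (0,0), goal (1,2), distance |0-1|+|0-2| = 3
Tile 7: at (0,1), goal (2,0), distance |0-2|+|1-0| = 3
Tile 1: at (0,2), goal (0,0), distance |0-0|+|2-0| = 2
Tile 3: at (1,0), goal (0,2), distance |1-0|+|0-2| = 3
Tile 8: at (1,1), goal (2,1), distance |1-2|+|1-1| = 1
Tile 4: at (1,2), goal (1,0), distance |1-1|+|2-0| = 2
Tile 5: at (2,0), goal (1,1), distance |2-1|+|0-1| = 2
Tile 2: at (2,2), goal (0,1), distance |2-0|+|2-1| = 3
Sum: 3 + 3 + 2 + 3 + 1 + 2 + 2 + 3 = 19

Answer: 19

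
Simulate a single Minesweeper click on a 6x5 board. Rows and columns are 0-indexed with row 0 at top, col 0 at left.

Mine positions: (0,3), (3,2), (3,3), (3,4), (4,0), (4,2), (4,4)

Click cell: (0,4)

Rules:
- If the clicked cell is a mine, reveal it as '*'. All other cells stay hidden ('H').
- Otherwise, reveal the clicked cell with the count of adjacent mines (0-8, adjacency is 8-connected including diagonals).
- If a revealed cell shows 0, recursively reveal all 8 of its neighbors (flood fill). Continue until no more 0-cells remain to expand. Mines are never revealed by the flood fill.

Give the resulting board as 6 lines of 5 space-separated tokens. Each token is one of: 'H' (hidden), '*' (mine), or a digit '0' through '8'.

H H H H 1
H H H H H
H H H H H
H H H H H
H H H H H
H H H H H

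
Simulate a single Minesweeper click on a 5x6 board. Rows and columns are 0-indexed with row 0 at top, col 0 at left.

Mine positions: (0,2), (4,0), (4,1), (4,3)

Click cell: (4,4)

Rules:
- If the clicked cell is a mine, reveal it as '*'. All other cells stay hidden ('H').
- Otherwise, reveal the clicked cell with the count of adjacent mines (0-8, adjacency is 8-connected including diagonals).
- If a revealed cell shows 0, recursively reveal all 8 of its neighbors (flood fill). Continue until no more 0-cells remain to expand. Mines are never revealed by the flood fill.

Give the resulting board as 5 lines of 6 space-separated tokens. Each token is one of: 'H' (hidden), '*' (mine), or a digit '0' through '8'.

H H H H H H
H H H H H H
H H H H H H
H H H H H H
H H H H 1 H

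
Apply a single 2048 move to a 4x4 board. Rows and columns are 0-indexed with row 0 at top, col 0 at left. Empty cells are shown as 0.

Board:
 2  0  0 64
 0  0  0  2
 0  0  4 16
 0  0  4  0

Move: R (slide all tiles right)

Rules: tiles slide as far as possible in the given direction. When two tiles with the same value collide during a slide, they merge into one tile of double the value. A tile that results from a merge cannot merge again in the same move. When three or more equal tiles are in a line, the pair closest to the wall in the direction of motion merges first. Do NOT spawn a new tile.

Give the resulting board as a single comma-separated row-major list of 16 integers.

Answer: 0, 0, 2, 64, 0, 0, 0, 2, 0, 0, 4, 16, 0, 0, 0, 4

Derivation:
Slide right:
row 0: [2, 0, 0, 64] -> [0, 0, 2, 64]
row 1: [0, 0, 0, 2] -> [0, 0, 0, 2]
row 2: [0, 0, 4, 16] -> [0, 0, 4, 16]
row 3: [0, 0, 4, 0] -> [0, 0, 0, 4]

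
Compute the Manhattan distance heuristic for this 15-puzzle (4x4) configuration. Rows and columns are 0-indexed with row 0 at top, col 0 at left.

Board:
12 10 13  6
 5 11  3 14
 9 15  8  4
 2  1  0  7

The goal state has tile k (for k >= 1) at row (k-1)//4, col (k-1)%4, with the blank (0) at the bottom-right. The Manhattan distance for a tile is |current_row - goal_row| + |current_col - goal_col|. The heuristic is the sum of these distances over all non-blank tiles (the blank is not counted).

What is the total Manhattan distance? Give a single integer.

Tile 12: at (0,0), goal (2,3), distance |0-2|+|0-3| = 5
Tile 10: at (0,1), goal (2,1), distance |0-2|+|1-1| = 2
Tile 13: at (0,2), goal (3,0), distance |0-3|+|2-0| = 5
Tile 6: at (0,3), goal (1,1), distance |0-1|+|3-1| = 3
Tile 5: at (1,0), goal (1,0), distance |1-1|+|0-0| = 0
Tile 11: at (1,1), goal (2,2), distance |1-2|+|1-2| = 2
Tile 3: at (1,2), goal (0,2), distance |1-0|+|2-2| = 1
Tile 14: at (1,3), goal (3,1), distance |1-3|+|3-1| = 4
Tile 9: at (2,0), goal (2,0), distance |2-2|+|0-0| = 0
Tile 15: at (2,1), goal (3,2), distance |2-3|+|1-2| = 2
Tile 8: at (2,2), goal (1,3), distance |2-1|+|2-3| = 2
Tile 4: at (2,3), goal (0,3), distance |2-0|+|3-3| = 2
Tile 2: at (3,0), goal (0,1), distance |3-0|+|0-1| = 4
Tile 1: at (3,1), goal (0,0), distance |3-0|+|1-0| = 4
Tile 7: at (3,3), goal (1,2), distance |3-1|+|3-2| = 3
Sum: 5 + 2 + 5 + 3 + 0 + 2 + 1 + 4 + 0 + 2 + 2 + 2 + 4 + 4 + 3 = 39

Answer: 39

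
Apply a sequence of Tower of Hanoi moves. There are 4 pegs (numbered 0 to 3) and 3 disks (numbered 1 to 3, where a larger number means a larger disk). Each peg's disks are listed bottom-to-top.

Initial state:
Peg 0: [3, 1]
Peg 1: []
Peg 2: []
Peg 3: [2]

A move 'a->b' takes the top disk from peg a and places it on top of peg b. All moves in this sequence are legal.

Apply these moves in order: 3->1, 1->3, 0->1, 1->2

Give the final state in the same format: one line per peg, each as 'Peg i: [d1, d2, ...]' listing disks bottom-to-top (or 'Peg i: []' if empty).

Answer: Peg 0: [3]
Peg 1: []
Peg 2: [1]
Peg 3: [2]

Derivation:
After move 1 (3->1):
Peg 0: [3, 1]
Peg 1: [2]
Peg 2: []
Peg 3: []

After move 2 (1->3):
Peg 0: [3, 1]
Peg 1: []
Peg 2: []
Peg 3: [2]

After move 3 (0->1):
Peg 0: [3]
Peg 1: [1]
Peg 2: []
Peg 3: [2]

After move 4 (1->2):
Peg 0: [3]
Peg 1: []
Peg 2: [1]
Peg 3: [2]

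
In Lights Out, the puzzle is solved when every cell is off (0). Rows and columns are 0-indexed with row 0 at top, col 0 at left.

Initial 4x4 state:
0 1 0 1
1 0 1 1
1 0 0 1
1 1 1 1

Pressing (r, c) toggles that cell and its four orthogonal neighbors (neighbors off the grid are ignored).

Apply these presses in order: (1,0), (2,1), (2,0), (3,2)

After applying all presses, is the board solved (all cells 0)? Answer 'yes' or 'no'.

Answer: no

Derivation:
After press 1 at (1,0):
1 1 0 1
0 1 1 1
0 0 0 1
1 1 1 1

After press 2 at (2,1):
1 1 0 1
0 0 1 1
1 1 1 1
1 0 1 1

After press 3 at (2,0):
1 1 0 1
1 0 1 1
0 0 1 1
0 0 1 1

After press 4 at (3,2):
1 1 0 1
1 0 1 1
0 0 0 1
0 1 0 0

Lights still on: 8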